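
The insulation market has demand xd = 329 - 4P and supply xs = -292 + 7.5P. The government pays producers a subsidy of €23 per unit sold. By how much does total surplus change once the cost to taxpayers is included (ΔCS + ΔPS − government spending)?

Pre-subsidy: 329 - 4P = -292 + 7.5P gives P* = 54, x* = 113.
With the subsidy, sellers receive Ps = Pb + 23 for each unit, where Pb is the price buyers pay.
Supply in terms of Pb becomes xs = -292 + 7.5(Pb + 23) = -119.5 + 7.5Pb. Setting this equal to demand: 329 - 4Pb = -119.5 + 7.5Pb, so Pb = 39.
Sellers receive Ps = 39 + 23 = 62; x' = 329 − 4·39 = 173.
ΔCS = ½(113 + 173)(54 − 39) = 2145; ΔPS = ½(113 + 173)(62 − 54) = 1144.
Government spending = 23 × 173 = 3979.
Net change = 2145 + 1144 − 3979 = -690. The loss equals the DWL triangle ½·23·60.

Net change in total surplus = -€690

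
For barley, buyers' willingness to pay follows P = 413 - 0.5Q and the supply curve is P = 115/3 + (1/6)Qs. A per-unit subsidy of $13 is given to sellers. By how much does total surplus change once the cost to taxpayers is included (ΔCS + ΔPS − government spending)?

Net change in total surplus = -$126.75

Pre-subsidy: 413 - 0.5Q = 115/3 + (1/6)Q gives Q* = 562 and P* = 132.
With the subsidy, sellers receive Ps = Pb + 13 for each unit, where Pb is the price buyers pay.
On the curves, Pb = 413 - 0.5Q and Ps = 115/3 + (1/6)Q; the wedge Ps − Pb = 13 gives 115/3 + (1/6)Q − (413 - 0.5Q) = 13, so Q' = 581.5.
Then Pb = 413 − 0.5·581.5 = 122.25 and Ps = 115/3 + (1/6)·581.5 = 135.25.
ΔCS = ½(562 + 581.5)(132 − 122.25) = 5574.5625; ΔPS = ½(562 + 581.5)(135.25 − 132) = 1858.1875.
Government spending = 13 × 581.5 = 7559.5.
Net change = 5574.5625 + 1858.1875 − 7559.5 = -126.75. The loss equals the DWL triangle ½·13·19.5.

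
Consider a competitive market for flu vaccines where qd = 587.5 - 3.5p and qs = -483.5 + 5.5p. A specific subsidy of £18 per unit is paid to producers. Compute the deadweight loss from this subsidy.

Deadweight loss = £346.5

Pre-subsidy: 587.5 - 3.5p = -483.5 + 5.5p gives p* = 119, q* = 171.
With the subsidy, sellers receive ps = pb + 18 for each unit, where pb is the price buyers pay.
Supply in terms of pb becomes qs = -483.5 + 5.5(pb + 18) = -384.5 + 5.5pb. Setting this equal to demand: 587.5 - 3.5pb = -384.5 + 5.5pb, so pb = 108.
Sellers receive ps = 108 + 18 = 126; q' = 587.5 − 3.5·108 = 209.5.
The subsidy expands output by 209.5 − 171 = 38.5 past the efficient level; on those units the gap between marginal cost and willingness to pay runs from 0 up to 18.
DWL = ½ × 18 × 38.5 = 346.5.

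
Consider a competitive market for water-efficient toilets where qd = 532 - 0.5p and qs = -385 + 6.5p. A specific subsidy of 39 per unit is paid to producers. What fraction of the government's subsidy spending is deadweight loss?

Pre-subsidy: 532 - 0.5p = -385 + 6.5p gives p* = 131, q* = 466.5.
With the subsidy, sellers receive ps = pb + 39 for each unit, where pb is the price buyers pay.
Supply in terms of pb becomes qs = -385 + 6.5(pb + 39) = -131.5 + 6.5pb. Setting this equal to demand: 532 - 0.5pb = -131.5 + 6.5pb, so pb = 1327/14.
Sellers receive ps = 1327/14 + 39 = 1873/14; q' = 532 − 0.5·(1327/14) = 13569/28.
ΔCS = ½(466.5 + 13569/28)(131 − 1327/14) = 13501917/784; ΔPS = ½(466.5 + 13569/28)(1873/14 − 131) = 1038609/784.
Government spending = 39 × 13569/28 = 529191/28.
DWL = ½ × 39 × (13569/28 − 466.5) = 19773/56; fraction = (19773/56) / (529191/28) = 169/9046.

DWL / government spending = 169/9046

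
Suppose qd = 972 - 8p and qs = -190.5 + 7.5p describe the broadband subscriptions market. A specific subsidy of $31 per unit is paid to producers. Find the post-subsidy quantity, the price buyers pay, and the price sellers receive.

q' = 492; buyers pay $60; sellers receive $91

Pre-subsidy: 972 - 8p = -190.5 + 7.5p gives p* = 75, q* = 372.
With the subsidy, sellers receive ps = pb + 31 for each unit, where pb is the price buyers pay.
Supply in terms of pb becomes qs = -190.5 + 7.5(pb + 31) = 42 + 7.5pb. Setting this equal to demand: 972 - 8pb = 42 + 7.5pb, so pb = 60.
Sellers receive ps = 60 + 31 = 91; q' = 972 − 8·60 = 492.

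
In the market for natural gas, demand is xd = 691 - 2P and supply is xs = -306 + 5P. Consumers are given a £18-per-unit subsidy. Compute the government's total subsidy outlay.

Government cost = 54414/7

Pre-subsidy: 691 - 2P = -306 + 5P gives P* = 997/7, x* = 2843/7.
With the rebate, buyers effectively pay Pb = Ps − 18, where Ps is the price sellers receive.
Demand in terms of Ps becomes xd = 691 − 2(Ps − 18) = 727 - 2Ps. Setting this equal to supply: 727 - 2Ps = -306 + 5Ps, so Ps = 1033/7.
Buyers pay Pb = 1033/7 − 18 = 907/7; x' = -306 + 5·(1033/7) = 3023/7.
Government outlay = subsidy × quantity = 18 × 3023/7 = 54414/7.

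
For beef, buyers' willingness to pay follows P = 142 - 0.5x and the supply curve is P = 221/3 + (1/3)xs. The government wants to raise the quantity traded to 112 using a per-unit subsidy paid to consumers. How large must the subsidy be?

Required subsidy s = 25 per unit

At x = 112, from the demand curve buyers pay Pb = 142 − 0.5·112 = 86; from the supply curve sellers need Ps = 221/3 + (1/3)·112 = 111.
The subsidy must fill the gap: s = Ps − Pb = 111 − 86 = 25.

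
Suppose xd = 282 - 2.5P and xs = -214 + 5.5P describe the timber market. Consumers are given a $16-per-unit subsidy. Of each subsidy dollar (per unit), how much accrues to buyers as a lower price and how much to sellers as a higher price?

Buyers gain $11 per unit; sellers gain $5 per unit

Pre-subsidy: 282 - 2.5P = -214 + 5.5P gives P* = 62, x* = 127.
With the rebate, buyers effectively pay Pb = Ps − 16, where Ps is the price sellers receive.
Demand in terms of Ps becomes xd = 282 − 2.5(Ps − 16) = 322 - 2.5Ps. Setting this equal to supply: 322 - 2.5Ps = -214 + 5.5Ps, so Ps = 67.
Buyers pay Pb = 67 − 16 = 51; x' = -214 + 5.5·67 = 154.5.
Buyers' price falls by P* − Pb = 62 − 51 = 11; sellers' price rises by Ps − P* = 67 − 62 = 5.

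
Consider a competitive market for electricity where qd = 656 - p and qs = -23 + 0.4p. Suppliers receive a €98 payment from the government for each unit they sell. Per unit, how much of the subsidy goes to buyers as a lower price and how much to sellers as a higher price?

Pre-subsidy: 656 - p = -23 + 0.4p gives p* = 485, q* = 171.
With the subsidy, sellers receive ps = pb + 98 for each unit, where pb is the price buyers pay.
Supply in terms of pb becomes qs = -23 + 0.4(pb + 98) = 16.2 + 0.4pb. Setting this equal to demand: 656 - pb = 16.2 + 0.4pb, so pb = 457.
Sellers receive ps = 457 + 98 = 555; q' = 656 − 1·457 = 199.
Buyers' price falls by p* − pb = 485 − 457 = 28; sellers' price rises by ps − p* = 555 − 485 = 70.

Buyers gain €28 per unit; sellers gain €70 per unit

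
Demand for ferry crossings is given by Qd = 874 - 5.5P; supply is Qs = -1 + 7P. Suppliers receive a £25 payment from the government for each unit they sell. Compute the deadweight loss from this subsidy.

Pre-subsidy: 874 - 5.5P = -1 + 7P gives P* = 70, Q* = 489.
With the subsidy, sellers receive Ps = Pb + 25 for each unit, where Pb is the price buyers pay.
Supply in terms of Pb becomes Qs = -1 + 7(Pb + 25) = 174 + 7Pb. Setting this equal to demand: 874 - 5.5Pb = 174 + 7Pb, so Pb = 56.
Sellers receive Ps = 56 + 25 = 81; Q' = 874 − 5.5·56 = 566.
The subsidy expands output by 566 − 489 = 77 past the efficient level; on those units the gap between marginal cost and willingness to pay runs from 0 up to 25.
DWL = ½ × 25 × 77 = 962.5.

Deadweight loss = £962.5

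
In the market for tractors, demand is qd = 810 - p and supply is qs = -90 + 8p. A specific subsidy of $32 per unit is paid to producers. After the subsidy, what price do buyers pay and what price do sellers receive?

Pre-subsidy: 810 - p = -90 + 8p gives p* = 100, q* = 710.
With the subsidy, sellers receive ps = pb + 32 for each unit, where pb is the price buyers pay.
Supply in terms of pb becomes qs = -90 + 8(pb + 32) = 166 + 8pb. Setting this equal to demand: 810 - pb = 166 + 8pb, so pb = 644/9.
Sellers receive ps = 644/9 + 32 = 932/9; q' = 810 − 1·(644/9) = 6646/9.

Buyers pay 644/9; sellers receive 932/9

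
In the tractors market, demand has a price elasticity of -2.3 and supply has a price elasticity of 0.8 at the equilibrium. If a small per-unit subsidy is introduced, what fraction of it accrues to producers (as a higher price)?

Producer share = 23/31

For a small subsidy around the equilibrium, the benefit split depends on the relative slopes, which at a point are proportional to the elasticities.
Buyer share = εs/(εs + |εd|) = 0.8/(0.8 + 2.3) = 8/31; seller share = |εd|/(εs + |εd|) = 23/31.
So producers capture 23/31 of the subsidy.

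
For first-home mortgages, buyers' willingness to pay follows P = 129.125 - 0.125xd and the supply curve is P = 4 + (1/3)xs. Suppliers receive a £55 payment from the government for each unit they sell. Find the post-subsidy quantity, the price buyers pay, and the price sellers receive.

Pre-subsidy: 129.125 - 0.125x = 4 + (1/3)x gives x* = 273 and P* = 95.
With the subsidy, sellers receive Ps = Pb + 55 for each unit, where Pb is the price buyers pay.
On the curves, Pb = 129.125 - 0.125x and Ps = 4 + (1/3)x; the wedge Ps − Pb = 55 gives 4 + (1/3)x − (129.125 - 0.125x) = 55, so x' = 393.
Then Pb = 129.125 − 0.125·393 = 80 and Ps = 4 + (1/3)·393 = 135.

x' = 393; buyers pay £80; sellers receive £135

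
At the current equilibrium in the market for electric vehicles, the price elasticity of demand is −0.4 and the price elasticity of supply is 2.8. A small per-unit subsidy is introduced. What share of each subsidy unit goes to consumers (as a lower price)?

Consumer share = 0.875

For a small subsidy around the equilibrium, the benefit split depends on the relative slopes, which at a point are proportional to the elasticities.
Buyer share = εs/(εs + |εd|) = 2.8/(2.8 + 0.4) = 0.875; seller share = |εd|/(εs + |εd|) = 0.125.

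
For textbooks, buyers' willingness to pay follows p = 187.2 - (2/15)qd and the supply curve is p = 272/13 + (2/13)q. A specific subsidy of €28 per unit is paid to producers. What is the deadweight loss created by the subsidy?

Deadweight loss = €1365

Pre-subsidy: 187.2 - (2/15)q = 272/13 + (2/13)q gives q* = 579 and p* = 110.
With the subsidy, sellers receive ps = pb + 28 for each unit, where pb is the price buyers pay.
On the curves, pb = 187.2 - (2/15)q and ps = 272/13 + (2/13)q; the wedge ps − pb = 28 gives 272/13 + (2/13)q − (187.2 - (2/15)q) = 28, so q' = 676.5.
Then pb = 187.2 − (2/15)·676.5 = 97 and ps = 272/13 + (2/13)·676.5 = 125.
The subsidy expands output by 676.5 − 579 = 97.5 past the efficient level; on those units the gap between marginal cost and willingness to pay runs from 0 up to 28.
DWL = ½ × 28 × 97.5 = 1365.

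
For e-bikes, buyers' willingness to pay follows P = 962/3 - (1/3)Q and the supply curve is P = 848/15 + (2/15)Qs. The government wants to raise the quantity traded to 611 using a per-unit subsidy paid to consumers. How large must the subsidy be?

Required subsidy s = 21 per unit

At Q = 611, from the demand curve buyers pay Pb = 962/3 − (1/3)·611 = 117; from the supply curve sellers need Ps = 848/15 + (2/15)·611 = 138.
The subsidy must fill the gap: s = Ps − Pb = 138 − 117 = 21.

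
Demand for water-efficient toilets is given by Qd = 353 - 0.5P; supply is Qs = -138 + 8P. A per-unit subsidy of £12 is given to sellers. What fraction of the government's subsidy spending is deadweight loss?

DWL / government spending = 24/2803

Pre-subsidy: 353 - 0.5P = -138 + 8P gives P* = 982/17, Q* = 5510/17.
With the subsidy, sellers receive Ps = Pb + 12 for each unit, where Pb is the price buyers pay.
Supply in terms of Pb becomes Qs = -138 + 8(Pb + 12) = -42 + 8Pb. Setting this equal to demand: 353 - 0.5Pb = -42 + 8Pb, so Pb = 790/17.
Sellers receive Ps = 790/17 + 12 = 994/17; Q' = 353 − 0.5·(790/17) = 5606/17.
ΔCS = ½(5510/17 + 5606/17)(982/17 − 790/17) = 1067136/289; ΔPS = ½(5510/17 + 5606/17)(994/17 − 982/17) = 66696/289.
Government spending = 12 × 5606/17 = 67272/17.
DWL = ½ × 12 × (5606/17 − 5510/17) = 576/17; fraction = (576/17) / (67272/17) = 24/2803.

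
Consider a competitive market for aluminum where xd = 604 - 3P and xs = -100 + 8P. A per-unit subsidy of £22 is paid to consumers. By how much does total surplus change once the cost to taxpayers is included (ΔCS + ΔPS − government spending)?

Pre-subsidy: 604 - 3P = -100 + 8P gives P* = 64, x* = 412.
With the rebate, buyers effectively pay Pb = Ps − 22, where Ps is the price sellers receive.
Demand in terms of Ps becomes xd = 604 − 3(Ps − 22) = 670 - 3Ps. Setting this equal to supply: 670 - 3Ps = -100 + 8Ps, so Ps = 70.
Buyers pay Pb = 70 − 22 = 48; x' = -100 + 8·70 = 460.
ΔCS = ½(412 + 460)(64 − 48) = 6976; ΔPS = ½(412 + 460)(70 − 64) = 2616.
Government spending = 22 × 460 = 10120.
Net change = 6976 + 2616 − 10120 = -528. The loss equals the DWL triangle ½·22·48.

Net change in total surplus = -£528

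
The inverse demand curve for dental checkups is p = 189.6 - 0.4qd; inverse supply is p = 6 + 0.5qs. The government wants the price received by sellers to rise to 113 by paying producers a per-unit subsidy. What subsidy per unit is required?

Required subsidy s = 9 per unit

At a seller price of 113, quantity supplied is -12 + 2·113 = 214.
Buyers absorb 214 only when they pay pb = 189.6 − 0.4·214 = 104.
s = ps − pb = 113 − 104 = 9.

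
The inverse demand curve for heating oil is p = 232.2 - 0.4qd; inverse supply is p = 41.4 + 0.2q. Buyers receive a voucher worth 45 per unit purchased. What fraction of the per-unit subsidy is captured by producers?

Pre-subsidy: 232.2 - 0.4q = 41.4 + 0.2q gives q* = 318 and p* = 105.
With the rebate, buyers effectively pay pb = ps − 45, where ps is the price sellers receive.
On the curves, pb = 232.2 - 0.4q and ps = 41.4 + 0.2q; the wedge ps − pb = 45 gives 41.4 + 0.2q − (232.2 - 0.4q) = 45, so q' = 393.
Then pb = 232.2 − 0.4·393 = 75 and ps = 41.4 + 0.2·393 = 120.
Buyers' price falls by p* − pb = 105 − 75 = 30; sellers' price rises by ps − p* = 120 − 105 = 15.
So producers capture 15/45 = 1/3 of each unit of subsidy.

Producer share = 1/3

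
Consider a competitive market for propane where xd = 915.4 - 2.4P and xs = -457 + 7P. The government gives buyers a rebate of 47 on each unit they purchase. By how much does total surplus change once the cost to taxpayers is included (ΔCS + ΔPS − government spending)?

Net change in total surplus = -1974

Pre-subsidy: 915.4 - 2.4P = -457 + 7P gives P* = 146, x* = 565.
With the rebate, buyers effectively pay Pb = Ps − 47, where Ps is the price sellers receive.
Demand in terms of Ps becomes xd = 915.4 − 2.4(Ps − 47) = 1028.2 - 2.4Ps. Setting this equal to supply: 1028.2 - 2.4Ps = -457 + 7Ps, so Ps = 158.
Buyers pay Pb = 158 − 47 = 111; x' = -457 + 7·158 = 649.
ΔCS = ½(565 + 649)(146 − 111) = 21245; ΔPS = ½(565 + 649)(158 − 146) = 7284.
Government spending = 47 × 649 = 30503.
Net change = 21245 + 7284 − 30503 = -1974. The loss equals the DWL triangle ½·47·84.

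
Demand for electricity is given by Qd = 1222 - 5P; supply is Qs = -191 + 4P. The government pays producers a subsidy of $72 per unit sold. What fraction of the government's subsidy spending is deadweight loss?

DWL / government spending = 80/597

Pre-subsidy: 1222 - 5P = -191 + 4P gives P* = 157, Q* = 437.
With the subsidy, sellers receive Ps = Pb + 72 for each unit, where Pb is the price buyers pay.
Supply in terms of Pb becomes Qs = -191 + 4(Pb + 72) = 97 + 4Pb. Setting this equal to demand: 1222 - 5Pb = 97 + 4Pb, so Pb = 125.
Sellers receive Ps = 125 + 72 = 197; Q' = 1222 − 5·125 = 597.
ΔCS = ½(437 + 597)(157 − 125) = 16544; ΔPS = ½(437 + 597)(197 − 157) = 20680.
Government spending = 72 × 597 = 42984.
DWL = ½ × 72 × (597 − 437) = 5760; fraction = 5760 / 42984 = 80/597.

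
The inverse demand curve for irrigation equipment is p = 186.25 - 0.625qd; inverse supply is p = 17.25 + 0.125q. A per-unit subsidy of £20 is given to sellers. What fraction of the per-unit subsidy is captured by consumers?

Pre-subsidy: 186.25 - 0.625q = 17.25 + 0.125q gives q* = 676/3 and p* = 545/12.
With the subsidy, sellers receive ps = pb + 20 for each unit, where pb is the price buyers pay.
On the curves, pb = 186.25 - 0.625q and ps = 17.25 + 0.125q; the wedge ps − pb = 20 gives 17.25 + 0.125q − (186.25 - 0.625q) = 20, so q' = 252.
Then pb = 186.25 − 0.625·252 = 28.75 and ps = 17.25 + 0.125·252 = 48.75.
Buyers' price falls by p* − pb = 545/12 − 28.75 = 50/3; sellers' price rises by ps − p* = 48.75 − 545/12 = 10/3.
So consumers capture (50/3)/20 = 5/6 of each unit of subsidy.

Consumer share = 5/6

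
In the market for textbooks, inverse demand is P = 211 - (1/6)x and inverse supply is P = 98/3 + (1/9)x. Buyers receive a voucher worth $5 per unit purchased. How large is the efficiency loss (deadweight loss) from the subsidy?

Deadweight loss = $45

Pre-subsidy: 211 - (1/6)x = 98/3 + (1/9)x gives x* = 642 and P* = 104.
With the rebate, buyers effectively pay Pb = Ps − 5, where Ps is the price sellers receive.
On the curves, Pb = 211 - (1/6)x and Ps = 98/3 + (1/9)x; the wedge Ps − Pb = 5 gives 98/3 + (1/9)x − (211 - (1/6)x) = 5, so x' = 660.
Then Pb = 211 − (1/6)·660 = 101 and Ps = 98/3 + (1/9)·660 = 106.
The subsidy expands output by 660 − 642 = 18 past the efficient level; on those units the gap between marginal cost and willingness to pay runs from 0 up to 5.
DWL = ½ × 5 × 18 = 45.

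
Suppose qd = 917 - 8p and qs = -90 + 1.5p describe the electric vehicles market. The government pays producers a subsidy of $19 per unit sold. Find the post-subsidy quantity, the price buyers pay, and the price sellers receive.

Pre-subsidy: 917 - 8p = -90 + 1.5p gives p* = 106, q* = 69.
With the subsidy, sellers receive ps = pb + 19 for each unit, where pb is the price buyers pay.
Supply in terms of pb becomes qs = -90 + 1.5(pb + 19) = -61.5 + 1.5pb. Setting this equal to demand: 917 - 8pb = -61.5 + 1.5pb, so pb = 103.
Sellers receive ps = 103 + 19 = 122; q' = 917 − 8·103 = 93.

q' = 93; buyers pay $103; sellers receive $122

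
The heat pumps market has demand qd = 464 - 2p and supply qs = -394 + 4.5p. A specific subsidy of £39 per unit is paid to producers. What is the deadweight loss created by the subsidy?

Pre-subsidy: 464 - 2p = -394 + 4.5p gives p* = 132, q* = 200.
With the subsidy, sellers receive ps = pb + 39 for each unit, where pb is the price buyers pay.
Supply in terms of pb becomes qs = -394 + 4.5(pb + 39) = -218.5 + 4.5pb. Setting this equal to demand: 464 - 2pb = -218.5 + 4.5pb, so pb = 105.
Sellers receive ps = 105 + 39 = 144; q' = 464 − 2·105 = 254.
The subsidy expands output by 254 − 200 = 54 past the efficient level; on those units the gap between marginal cost and willingness to pay runs from 0 up to 39.
DWL = ½ × 39 × 54 = 1053.

Deadweight loss = £1053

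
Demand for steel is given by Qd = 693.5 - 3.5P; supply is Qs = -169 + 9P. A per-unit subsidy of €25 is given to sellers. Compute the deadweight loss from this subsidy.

Deadweight loss = €787.5

Pre-subsidy: 693.5 - 3.5P = -169 + 9P gives P* = 69, Q* = 452.
With the subsidy, sellers receive Ps = Pb + 25 for each unit, where Pb is the price buyers pay.
Supply in terms of Pb becomes Qs = -169 + 9(Pb + 25) = 56 + 9Pb. Setting this equal to demand: 693.5 - 3.5Pb = 56 + 9Pb, so Pb = 51.
Sellers receive Ps = 51 + 25 = 76; Q' = 693.5 − 3.5·51 = 515.
The subsidy expands output by 515 − 452 = 63 past the efficient level; on those units the gap between marginal cost and willingness to pay runs from 0 up to 25.
DWL = ½ × 25 × 63 = 787.5.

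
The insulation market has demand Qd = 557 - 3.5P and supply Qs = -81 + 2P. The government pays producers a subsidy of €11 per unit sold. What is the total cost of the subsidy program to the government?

Pre-subsidy: 557 - 3.5P = -81 + 2P gives P* = 116, Q* = 151.
With the subsidy, sellers receive Ps = Pb + 11 for each unit, where Pb is the price buyers pay.
Supply in terms of Pb becomes Qs = -81 + 2(Pb + 11) = -59 + 2Pb. Setting this equal to demand: 557 - 3.5Pb = -59 + 2Pb, so Pb = 112.
Sellers receive Ps = 112 + 11 = 123; Q' = 557 − 3.5·112 = 165.
Government outlay = subsidy × quantity = 11 × 165 = 1815.

Government cost = €1815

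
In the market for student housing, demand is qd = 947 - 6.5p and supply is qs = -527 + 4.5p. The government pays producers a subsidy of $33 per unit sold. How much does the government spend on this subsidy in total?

Pre-subsidy: 947 - 6.5p = -527 + 4.5p gives p* = 134, q* = 76.
With the subsidy, sellers receive ps = pb + 33 for each unit, where pb is the price buyers pay.
Supply in terms of pb becomes qs = -527 + 4.5(pb + 33) = -378.5 + 4.5pb. Setting this equal to demand: 947 - 6.5pb = -378.5 + 4.5pb, so pb = 120.5.
Sellers receive ps = 120.5 + 33 = 153.5; q' = 947 − 6.5·120.5 = 163.75.
Government outlay = subsidy × quantity = 33 × 163.75 = 5403.75.

Government cost = $5403.75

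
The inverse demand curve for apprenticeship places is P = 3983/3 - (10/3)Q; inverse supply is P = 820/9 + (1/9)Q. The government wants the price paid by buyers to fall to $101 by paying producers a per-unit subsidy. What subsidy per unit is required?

At a buyer price of 101, quantity demanded is 398.3 − 0.3·101 = 368.
Sellers supply 368 only when they receive Ps = 820/9 + (1/9)·368 = 132.
s = Ps − Pb = 132 − 101 = 31.

Required subsidy s = $31 per unit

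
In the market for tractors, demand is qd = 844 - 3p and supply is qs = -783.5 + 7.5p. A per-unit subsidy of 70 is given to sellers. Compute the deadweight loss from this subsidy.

Pre-subsidy: 844 - 3p = -783.5 + 7.5p gives p* = 155, q* = 379.
With the subsidy, sellers receive ps = pb + 70 for each unit, where pb is the price buyers pay.
Supply in terms of pb becomes qs = -783.5 + 7.5(pb + 70) = -258.5 + 7.5pb. Setting this equal to demand: 844 - 3pb = -258.5 + 7.5pb, so pb = 105.
Sellers receive ps = 105 + 70 = 175; q' = 844 − 3·105 = 529.
The subsidy expands output by 529 − 379 = 150 past the efficient level; on those units the gap between marginal cost and willingness to pay runs from 0 up to 70.
DWL = ½ × 70 × 150 = 5250.

Deadweight loss = 5250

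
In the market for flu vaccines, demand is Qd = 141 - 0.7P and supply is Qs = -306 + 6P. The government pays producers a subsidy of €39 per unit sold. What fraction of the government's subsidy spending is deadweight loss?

Pre-subsidy: 141 - 0.7P = -306 + 6P gives P* = 4470/67, Q* = 6318/67.
With the subsidy, sellers receive Ps = Pb + 39 for each unit, where Pb is the price buyers pay.
Supply in terms of Pb becomes Qs = -306 + 6(Pb + 39) = -72 + 6Pb. Setting this equal to demand: 141 - 0.7Pb = -72 + 6Pb, so Pb = 2130/67.
Sellers receive Ps = 2130/67 + 39 = 4743/67; Q' = 141 − 0.7·(2130/67) = 7956/67.
ΔCS = ½(6318/67 + 7956/67)(4470/67 − 2130/67) = 16700580/4489; ΔPS = ½(6318/67 + 7956/67)(4743/67 − 4470/67) = 1948401/4489.
Government spending = 39 × 7956/67 = 310284/67.
DWL = ½ × 39 × (7956/67 − 6318/67) = 31941/67; fraction = (31941/67) / (310284/67) = 7/68.

DWL / government spending = 7/68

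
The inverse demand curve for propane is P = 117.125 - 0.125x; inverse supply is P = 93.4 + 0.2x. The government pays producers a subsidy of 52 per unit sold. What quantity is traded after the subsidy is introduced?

Pre-subsidy: 117.125 - 0.125x = 93.4 + 0.2x gives x* = 73 and P* = 108.
With the subsidy, sellers receive Ps = Pb + 52 for each unit, where Pb is the price buyers pay.
On the curves, Pb = 117.125 - 0.125x and Ps = 93.4 + 0.2x; the wedge Ps − Pb = 52 gives 93.4 + 0.2x − (117.125 - 0.125x) = 52, so x' = 233.
Then Pb = 117.125 − 0.125·233 = 88 and Ps = 93.4 + 0.2·233 = 140.

x' = 233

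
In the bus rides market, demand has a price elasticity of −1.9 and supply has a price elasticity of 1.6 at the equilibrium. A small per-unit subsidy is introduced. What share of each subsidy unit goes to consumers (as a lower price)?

For a small subsidy around the equilibrium, the benefit split depends on the relative slopes, which at a point are proportional to the elasticities.
Buyer share = εs/(εs + |εd|) = 1.6/(1.6 + 1.9) = 16/35; seller share = |εd|/(εs + |εd|) = 19/35.

Consumer share = 16/35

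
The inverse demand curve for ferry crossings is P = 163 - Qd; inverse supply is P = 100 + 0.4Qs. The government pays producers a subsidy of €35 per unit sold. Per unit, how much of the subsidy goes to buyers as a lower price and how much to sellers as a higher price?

Pre-subsidy: 163 - Q = 100 + 0.4Q gives Q* = 45 and P* = 118.
With the subsidy, sellers receive Ps = Pb + 35 for each unit, where Pb is the price buyers pay.
On the curves, Pb = 163 - Q and Ps = 100 + 0.4Q; the wedge Ps − Pb = 35 gives 100 + 0.4Q − (163 - Q) = 35, so Q' = 70.
Then Pb = 163 − 1·70 = 93 and Ps = 100 + 0.4·70 = 128.
Buyers' price falls by P* − Pb = 118 − 93 = 25; sellers' price rises by Ps − P* = 128 − 118 = 10.

Buyers gain €25 per unit; sellers gain €10 per unit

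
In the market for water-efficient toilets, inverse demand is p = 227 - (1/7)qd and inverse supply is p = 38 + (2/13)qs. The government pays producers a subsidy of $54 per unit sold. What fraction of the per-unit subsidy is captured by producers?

Producer share = 14/27

Pre-subsidy: 227 - (1/7)q = 38 + (2/13)q gives q* = 637 and p* = 136.
With the subsidy, sellers receive ps = pb + 54 for each unit, where pb is the price buyers pay.
On the curves, pb = 227 - (1/7)q and ps = 38 + (2/13)q; the wedge ps − pb = 54 gives 38 + (2/13)q − (227 - (1/7)q) = 54, so q' = 819.
Then pb = 227 − (1/7)·819 = 110 and ps = 38 + (2/13)·819 = 164.
Buyers' price falls by p* − pb = 136 − 110 = 26; sellers' price rises by ps − p* = 164 − 136 = 28.
So producers capture 28/54 = 14/27 of each unit of subsidy.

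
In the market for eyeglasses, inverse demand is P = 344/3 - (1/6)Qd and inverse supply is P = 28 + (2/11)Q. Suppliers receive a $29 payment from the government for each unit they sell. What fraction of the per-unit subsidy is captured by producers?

Producer share = 12/23

Pre-subsidy: 344/3 - (1/6)Q = 28 + (2/11)Q gives Q* = 5720/23 and P* = 1684/23.
With the subsidy, sellers receive Ps = Pb + 29 for each unit, where Pb is the price buyers pay.
On the curves, Pb = 344/3 - (1/6)Q and Ps = 28 + (2/11)Q; the wedge Ps − Pb = 29 gives 28 + (2/11)Q − (344/3 - (1/6)Q) = 29, so Q' = 7634/23.
Then Pb = 344/3 − (1/6)·(7634/23) = 1365/23 and Ps = 28 + (2/11)·(7634/23) = 2032/23.
Buyers' price falls by P* − Pb = 1684/23 − 1365/23 = 319/23; sellers' price rises by Ps − P* = 2032/23 − 1684/23 = 348/23.
So producers capture (348/23)/29 = 12/23 of each unit of subsidy.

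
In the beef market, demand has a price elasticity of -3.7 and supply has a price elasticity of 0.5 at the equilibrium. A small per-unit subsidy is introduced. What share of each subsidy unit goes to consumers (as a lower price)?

For a small subsidy around the equilibrium, the benefit split depends on the relative slopes, which at a point are proportional to the elasticities.
Buyer share = εs/(εs + |εd|) = 0.5/(0.5 + 3.7) = 5/42; seller share = |εd|/(εs + |εd|) = 37/42.

Consumer share = 5/42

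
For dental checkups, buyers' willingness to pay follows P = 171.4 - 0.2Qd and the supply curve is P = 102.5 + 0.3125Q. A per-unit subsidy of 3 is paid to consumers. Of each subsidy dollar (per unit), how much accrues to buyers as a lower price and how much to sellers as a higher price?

Pre-subsidy: 171.4 - 0.2Q = 102.5 + 0.3125Q gives Q* = 5512/41 and P* = 5925/41.
With the rebate, buyers effectively pay Pb = Ps − 3, where Ps is the price sellers receive.
On the curves, Pb = 171.4 - 0.2Q and Ps = 102.5 + 0.3125Q; the wedge Ps − Pb = 3 gives 102.5 + 0.3125Q − (171.4 - 0.2Q) = 3, so Q' = 5752/41.
Then Pb = 171.4 − 0.2·(5752/41) = 5877/41 and Ps = 102.5 + 0.3125·(5752/41) = 6000/41.
Buyers' price falls by P* − Pb = 5925/41 − 5877/41 = 48/41; sellers' price rises by Ps − P* = 6000/41 − 5925/41 = 75/41.

Buyers gain 48/41 per unit; sellers gain 75/41 per unit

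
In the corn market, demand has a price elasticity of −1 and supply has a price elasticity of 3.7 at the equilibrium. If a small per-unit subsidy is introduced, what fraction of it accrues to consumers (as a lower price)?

Consumer share = 37/47

For a small subsidy around the equilibrium, the benefit split depends on the relative slopes, which at a point are proportional to the elasticities.
Buyer share = εs/(εs + |εd|) = 3.7/(3.7 + 1) = 37/47; seller share = |εd|/(εs + |εd|) = 10/47.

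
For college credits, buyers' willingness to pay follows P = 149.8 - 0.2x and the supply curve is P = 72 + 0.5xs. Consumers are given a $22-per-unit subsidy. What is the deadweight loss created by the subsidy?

Deadweight loss = 2420/7

Pre-subsidy: 149.8 - 0.2x = 72 + 0.5x gives x* = 778/7 and P* = 893/7.
With the rebate, buyers effectively pay Pb = Ps − 22, where Ps is the price sellers receive.
On the curves, Pb = 149.8 - 0.2x and Ps = 72 + 0.5x; the wedge Ps − Pb = 22 gives 72 + 0.5x − (149.8 - 0.2x) = 22, so x' = 998/7.
Then Pb = 149.8 − 0.2·(998/7) = 849/7 and Ps = 72 + 0.5·(998/7) = 1003/7.
The subsidy expands output by 998/7 − 778/7 = 220/7 past the efficient level; on those units the gap between marginal cost and willingness to pay runs from 0 up to 22.
DWL = ½ × 22 × 220/7 = 2420/7.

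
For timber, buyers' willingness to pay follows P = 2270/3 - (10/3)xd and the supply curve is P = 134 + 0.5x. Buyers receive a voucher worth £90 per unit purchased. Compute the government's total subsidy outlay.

Pre-subsidy: 2270/3 - (10/3)x = 134 + 0.5x gives x* = 3736/23 and P* = 4950/23.
With the rebate, buyers effectively pay Pb = Ps − 90, where Ps is the price sellers receive.
On the curves, Pb = 2270/3 - (10/3)x and Ps = 134 + 0.5x; the wedge Ps − Pb = 90 gives 134 + 0.5x − (2270/3 - (10/3)x) = 90, so x' = 4276/23.
Then Pb = 2270/3 − (10/3)·(4276/23) = 3150/23 and Ps = 134 + 0.5·(4276/23) = 5220/23.
Government outlay = subsidy × quantity = 90 × 4276/23 = 384840/23.

Government cost = 384840/23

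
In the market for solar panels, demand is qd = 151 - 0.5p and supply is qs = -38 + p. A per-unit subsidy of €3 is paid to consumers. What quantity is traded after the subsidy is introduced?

Pre-subsidy: 151 - 0.5p = -38 + p gives p* = 126, q* = 88.
With the rebate, buyers effectively pay pb = ps − 3, where ps is the price sellers receive.
Demand in terms of ps becomes qd = 151 − 0.5(ps − 3) = 152.5 - 0.5ps. Setting this equal to supply: 152.5 - 0.5ps = -38 + ps, so ps = 127.
Buyers pay pb = 127 − 3 = 124; q' = -38 + 1·127 = 89.

q' = 89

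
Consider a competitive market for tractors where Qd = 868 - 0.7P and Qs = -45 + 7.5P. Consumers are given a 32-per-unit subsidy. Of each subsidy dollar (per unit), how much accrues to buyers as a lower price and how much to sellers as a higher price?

Pre-subsidy: 868 - 0.7P = -45 + 7.5P gives P* = 4565/41, Q* = 64785/82.
With the rebate, buyers effectively pay Pb = Ps − 32, where Ps is the price sellers receive.
Demand in terms of Ps becomes Qd = 868 − 0.7(Ps − 32) = 890.4 - 0.7Ps. Setting this equal to supply: 890.4 - 0.7Ps = -45 + 7.5Ps, so Ps = 4677/41.
Buyers pay Pb = 4677/41 − 32 = 3365/41; Q' = -45 + 7.5·(4677/41) = 66465/82.
Buyers' price falls by P* − Pb = 4565/41 − 3365/41 = 1200/41; sellers' price rises by Ps − P* = 4677/41 − 4565/41 = 112/41.

Buyers gain 1200/41 per unit; sellers gain 112/41 per unit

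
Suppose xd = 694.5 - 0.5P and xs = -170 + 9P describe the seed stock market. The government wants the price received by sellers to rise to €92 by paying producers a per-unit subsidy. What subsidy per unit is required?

At a seller price of 92, quantity supplied is -170 + 9·92 = 658.
Buyers absorb 658 only when they pay Pb with 694.5 − 0.5·Pb = 658, i.e. Pb = 73.
s = Ps − Pb = 92 − 73 = 19.

Required subsidy s = €19 per unit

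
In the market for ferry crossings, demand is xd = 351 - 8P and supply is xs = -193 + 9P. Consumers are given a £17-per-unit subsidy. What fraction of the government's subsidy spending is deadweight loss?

DWL / government spending = 36/167

Pre-subsidy: 351 - 8P = -193 + 9P gives P* = 32, x* = 95.
With the rebate, buyers effectively pay Pb = Ps − 17, where Ps is the price sellers receive.
Demand in terms of Ps becomes xd = 351 − 8(Ps − 17) = 487 - 8Ps. Setting this equal to supply: 487 - 8Ps = -193 + 9Ps, so Ps = 40.
Buyers pay Pb = 40 − 17 = 23; x' = -193 + 9·40 = 167.
ΔCS = ½(95 + 167)(32 − 23) = 1179; ΔPS = ½(95 + 167)(40 − 32) = 1048.
Government spending = 17 × 167 = 2839.
DWL = ½ × 17 × (167 − 95) = 612; fraction = 612 / 2839 = 36/167.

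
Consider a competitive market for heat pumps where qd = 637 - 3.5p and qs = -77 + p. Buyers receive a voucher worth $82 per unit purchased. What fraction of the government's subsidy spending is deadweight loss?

Pre-subsidy: 637 - 3.5p = -77 + p gives p* = 476/3, q* = 245/3.
With the rebate, buyers effectively pay pb = ps − 82, where ps is the price sellers receive.
Demand in terms of ps becomes qd = 637 − 3.5(ps − 82) = 924 - 3.5ps. Setting this equal to supply: 924 - 3.5ps = -77 + ps, so ps = 2002/9.
Buyers pay pb = 2002/9 − 82 = 1264/9; q' = -77 + 1·(2002/9) = 1309/9.
ΔCS = ½(245/3 + 1309/9)(476/3 − 1264/9) = 167608/81; ΔPS = ½(245/3 + 1309/9)(2002/9 − 476/3) = 586628/81.
Government spending = 82 × 1309/9 = 107338/9.
DWL = ½ × 82 × (1309/9 − 245/3) = 23534/9; fraction = (23534/9) / (107338/9) = 41/187.

DWL / government spending = 41/187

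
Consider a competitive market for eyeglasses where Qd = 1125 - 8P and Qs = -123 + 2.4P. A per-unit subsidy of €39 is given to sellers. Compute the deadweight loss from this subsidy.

Pre-subsidy: 1125 - 8P = -123 + 2.4P gives P* = 120, Q* = 165.
With the subsidy, sellers receive Ps = Pb + 39 for each unit, where Pb is the price buyers pay.
Supply in terms of Pb becomes Qs = -123 + 2.4(Pb + 39) = -29.4 + 2.4Pb. Setting this equal to demand: 1125 - 8Pb = -29.4 + 2.4Pb, so Pb = 111.
Sellers receive Ps = 111 + 39 = 150; Q' = 1125 − 8·111 = 237.
The subsidy expands output by 237 − 165 = 72 past the efficient level; on those units the gap between marginal cost and willingness to pay runs from 0 up to 39.
DWL = ½ × 39 × 72 = 1404.

Deadweight loss = €1404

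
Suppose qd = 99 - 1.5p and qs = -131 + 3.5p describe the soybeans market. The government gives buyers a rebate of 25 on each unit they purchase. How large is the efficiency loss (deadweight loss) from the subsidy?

Pre-subsidy: 99 - 1.5p = -131 + 3.5p gives p* = 46, q* = 30.
With the rebate, buyers effectively pay pb = ps − 25, where ps is the price sellers receive.
Demand in terms of ps becomes qd = 99 − 1.5(ps − 25) = 136.5 - 1.5ps. Setting this equal to supply: 136.5 - 1.5ps = -131 + 3.5ps, so ps = 53.5.
Buyers pay pb = 53.5 − 25 = 28.5; q' = -131 + 3.5·53.5 = 56.25.
The subsidy expands output by 56.25 − 30 = 26.25 past the efficient level; on those units the gap between marginal cost and willingness to pay runs from 0 up to 25.
DWL = ½ × 25 × 26.25 = 328.125.

Deadweight loss = 328.125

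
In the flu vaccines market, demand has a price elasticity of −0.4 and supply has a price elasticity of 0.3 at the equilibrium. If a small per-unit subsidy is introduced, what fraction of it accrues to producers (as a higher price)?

Producer share = 4/7

For a small subsidy around the equilibrium, the benefit split depends on the relative slopes, which at a point are proportional to the elasticities.
Buyer share = εs/(εs + |εd|) = 0.3/(0.3 + 0.4) = 3/7; seller share = |εd|/(εs + |εd|) = 4/7.
So producers capture 4/7 of the subsidy.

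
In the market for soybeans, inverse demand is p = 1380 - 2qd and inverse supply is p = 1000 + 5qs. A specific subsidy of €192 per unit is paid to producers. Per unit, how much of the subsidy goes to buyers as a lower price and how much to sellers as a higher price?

Pre-subsidy: 1380 - 2q = 1000 + 5q gives q* = 380/7 and p* = 8900/7.
With the subsidy, sellers receive ps = pb + 192 for each unit, where pb is the price buyers pay.
On the curves, pb = 1380 - 2q and ps = 1000 + 5q; the wedge ps − pb = 192 gives 1000 + 5q − (1380 - 2q) = 192, so q' = 572/7.
Then pb = 1380 − 2·(572/7) = 8516/7 and ps = 1000 + 5·(572/7) = 9860/7.
Buyers' price falls by p* − pb = 8900/7 − 8516/7 = 384/7; sellers' price rises by ps − p* = 9860/7 − 8900/7 = 960/7.

Buyers gain 384/7 per unit; sellers gain 960/7 per unit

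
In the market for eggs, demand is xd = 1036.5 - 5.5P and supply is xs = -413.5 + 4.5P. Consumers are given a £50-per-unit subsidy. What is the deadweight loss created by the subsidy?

Pre-subsidy: 1036.5 - 5.5P = -413.5 + 4.5P gives P* = 145, x* = 239.
With the rebate, buyers effectively pay Pb = Ps − 50, where Ps is the price sellers receive.
Demand in terms of Ps becomes xd = 1036.5 − 5.5(Ps − 50) = 1311.5 - 5.5Ps. Setting this equal to supply: 1311.5 - 5.5Ps = -413.5 + 4.5Ps, so Ps = 172.5.
Buyers pay Pb = 172.5 − 50 = 122.5; x' = -413.5 + 4.5·172.5 = 362.75.
The subsidy expands output by 362.75 − 239 = 123.75 past the efficient level; on those units the gap between marginal cost and willingness to pay runs from 0 up to 50.
DWL = ½ × 50 × 123.75 = 3093.75.

Deadweight loss = £3093.75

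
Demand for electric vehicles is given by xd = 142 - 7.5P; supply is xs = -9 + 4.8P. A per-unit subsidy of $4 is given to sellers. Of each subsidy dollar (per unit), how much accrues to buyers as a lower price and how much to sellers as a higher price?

Buyers gain 64/41 per unit; sellers gain 100/41 per unit

Pre-subsidy: 142 - 7.5P = -9 + 4.8P gives P* = 1510/123, x* = 2047/41.
With the subsidy, sellers receive Ps = Pb + 4 for each unit, where Pb is the price buyers pay.
Supply in terms of Pb becomes xs = -9 + 4.8(Pb + 4) = 10.2 + 4.8Pb. Setting this equal to demand: 142 - 7.5Pb = 10.2 + 4.8Pb, so Pb = 1318/123.
Sellers receive Ps = 1318/123 + 4 = 1810/123; x' = 142 − 7.5·(1318/123) = 2527/41.
Buyers' price falls by P* − Pb = 1510/123 − 1318/123 = 64/41; sellers' price rises by Ps − P* = 1810/123 − 1510/123 = 100/41.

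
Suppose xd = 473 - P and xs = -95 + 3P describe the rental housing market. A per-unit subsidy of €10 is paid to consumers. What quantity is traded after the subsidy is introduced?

x' = 338.5

Pre-subsidy: 473 - P = -95 + 3P gives P* = 142, x* = 331.
With the rebate, buyers effectively pay Pb = Ps − 10, where Ps is the price sellers receive.
Demand in terms of Ps becomes xd = 473 − 1(Ps − 10) = 483 - Ps. Setting this equal to supply: 483 - Ps = -95 + 3Ps, so Ps = 144.5.
Buyers pay Pb = 144.5 − 10 = 134.5; x' = -95 + 3·144.5 = 338.5.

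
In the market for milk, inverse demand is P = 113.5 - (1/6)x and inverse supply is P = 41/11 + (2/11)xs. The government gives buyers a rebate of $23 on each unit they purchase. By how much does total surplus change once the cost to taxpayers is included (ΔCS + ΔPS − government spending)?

Net change in total surplus = -$759

Pre-subsidy: 113.5 - (1/6)x = 41/11 + (2/11)x gives x* = 315 and P* = 61.
With the rebate, buyers effectively pay Pb = Ps − 23, where Ps is the price sellers receive.
On the curves, Pb = 113.5 - (1/6)x and Ps = 41/11 + (2/11)x; the wedge Ps − Pb = 23 gives 41/11 + (2/11)x − (113.5 - (1/6)x) = 23, so x' = 381.
Then Pb = 113.5 − (1/6)·381 = 50 and Ps = 41/11 + (2/11)·381 = 73.
ΔCS = ½(315 + 381)(61 − 50) = 3828; ΔPS = ½(315 + 381)(73 − 61) = 4176.
Government spending = 23 × 381 = 8763.
Net change = 3828 + 4176 − 8763 = -759. The loss equals the DWL triangle ½·23·66.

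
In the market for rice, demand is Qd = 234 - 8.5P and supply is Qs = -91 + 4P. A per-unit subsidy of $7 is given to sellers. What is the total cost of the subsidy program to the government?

Pre-subsidy: 234 - 8.5P = -91 + 4P gives P* = 26, Q* = 13.
With the subsidy, sellers receive Ps = Pb + 7 for each unit, where Pb is the price buyers pay.
Supply in terms of Pb becomes Qs = -91 + 4(Pb + 7) = -63 + 4Pb. Setting this equal to demand: 234 - 8.5Pb = -63 + 4Pb, so Pb = 23.76.
Sellers receive Ps = 23.76 + 7 = 30.76; Q' = 234 − 8.5·23.76 = 32.04.
Government outlay = subsidy × quantity = 7 × 32.04 = 224.28.

Government cost = $224.28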